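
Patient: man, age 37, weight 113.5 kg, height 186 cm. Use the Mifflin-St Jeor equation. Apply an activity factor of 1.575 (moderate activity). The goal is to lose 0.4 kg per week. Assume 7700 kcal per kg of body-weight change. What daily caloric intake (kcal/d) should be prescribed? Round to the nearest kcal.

Mifflin-St Jeor (male): BMR = 10(113.5) + 6.25(186) − 5(37) + 5 = 1135 + 1162.5 − 185 + 5 = 2117.5 kcal/day.
TEE = 2117.5 × 1.575 = 3335.0625 kcal/day.
Required daily deficit = 0.4 × 7700 ÷ 7 = 440 kcal/day.
Target intake = 3335.0625 − 440 = 2895.0625 kcal/day.

2895 kcal/d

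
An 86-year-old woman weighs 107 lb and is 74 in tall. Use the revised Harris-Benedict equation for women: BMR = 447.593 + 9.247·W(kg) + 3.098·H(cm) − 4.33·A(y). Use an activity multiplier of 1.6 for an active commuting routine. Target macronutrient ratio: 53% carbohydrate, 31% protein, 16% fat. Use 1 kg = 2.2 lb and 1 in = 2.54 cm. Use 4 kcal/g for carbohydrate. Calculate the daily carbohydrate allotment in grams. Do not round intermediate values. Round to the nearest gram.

Convert to metric: weight = 107 ÷ 2.2 = 48.6364 kg; height = 74 × 2.54 = 187.96 cm.
Harris-Benedict: BMR = 447.593 + 9.247(48.6364) + 3.098(187.96) − 4.33(86) = 1107.2535 kcal/day.
TEE = 1107.2535 × 1.6 = 1771.6057 kcal/day.
Carbohydrate energy = 53% × 1771.6057 = 938.951 kcal.
Carbohydrate = 938.951 ÷ 4 kcal/g = 234.7377 g.

235 g/day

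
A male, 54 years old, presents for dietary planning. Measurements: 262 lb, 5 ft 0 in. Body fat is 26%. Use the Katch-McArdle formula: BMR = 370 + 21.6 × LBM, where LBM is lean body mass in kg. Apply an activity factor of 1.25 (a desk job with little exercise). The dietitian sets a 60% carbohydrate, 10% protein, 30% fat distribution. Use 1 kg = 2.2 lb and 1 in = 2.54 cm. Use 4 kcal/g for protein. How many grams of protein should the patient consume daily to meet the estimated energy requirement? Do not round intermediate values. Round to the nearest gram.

Convert to metric: weight = 262 ÷ 2.2 = 119.0909 kg; height = (5×12 + 0) × 2.54 = 60 × 2.54 = 152.4 cm.
LBM = 119.0909 × (1 − 0.26) = 88.1273 kg. Katch-McArdle: BMR = 370 + 21.6 × 88.1273 = 2273.5491 kcal/day.
TEE = 2273.5491 × 1.25 = 2841.9364 kcal/day.
Protein energy = 10% × 2841.9364 = 284.1936 kcal.
Protein = 284.1936 ÷ 4 kcal/g = 71.0484 g.

71 g/day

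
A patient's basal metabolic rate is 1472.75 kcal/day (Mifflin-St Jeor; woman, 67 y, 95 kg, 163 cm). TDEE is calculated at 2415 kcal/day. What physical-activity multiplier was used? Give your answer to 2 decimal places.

1.64

Activity factor = TEE ÷ BMR = 2415 ÷ 1472.75 = 1.64.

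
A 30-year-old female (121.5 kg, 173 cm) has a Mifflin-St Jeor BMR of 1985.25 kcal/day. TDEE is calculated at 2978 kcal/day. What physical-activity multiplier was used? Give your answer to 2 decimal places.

Activity factor = TEE ÷ BMR = 2978 ÷ 1985.25 = 1.5.

1.50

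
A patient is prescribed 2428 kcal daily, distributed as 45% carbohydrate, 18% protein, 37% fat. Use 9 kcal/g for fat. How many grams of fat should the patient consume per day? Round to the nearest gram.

Fat energy = 37% × 2428 = 898.36 kcal.
At 9 kcal/g: 898.36 ÷ 9 = 99.8178 g.

100 g/day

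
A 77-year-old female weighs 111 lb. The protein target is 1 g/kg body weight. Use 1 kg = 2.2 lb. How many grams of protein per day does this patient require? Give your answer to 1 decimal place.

50.5 g/day

Weight in kg = 111 ÷ 2.2 = 50.4545 kg.
Protein = 1 g/kg × 50.4545 kg = 50.4545 g/day.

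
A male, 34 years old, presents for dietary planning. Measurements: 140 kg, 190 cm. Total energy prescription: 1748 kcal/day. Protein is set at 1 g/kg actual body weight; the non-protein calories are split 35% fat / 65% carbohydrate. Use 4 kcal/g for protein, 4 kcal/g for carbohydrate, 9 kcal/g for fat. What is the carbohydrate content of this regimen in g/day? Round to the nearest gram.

Protein = 1 × 140 = 140 g → 140 × 4 = 560 kcal.
Non-protein calories = 1748 − 560 = 1188 kcal.
Fat: 35% × 1188 = 415.8 kcal; carbohydrate: 772.2 kcal.
Carbohydrate: 772.2 kcal ÷ 4 kcal/g = 193.05 g.

193 g/day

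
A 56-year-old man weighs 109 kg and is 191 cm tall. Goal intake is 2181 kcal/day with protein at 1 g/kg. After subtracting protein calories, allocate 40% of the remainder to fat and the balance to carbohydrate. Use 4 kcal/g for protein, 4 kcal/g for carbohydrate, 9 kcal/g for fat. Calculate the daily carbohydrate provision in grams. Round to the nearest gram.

262 g/day

Protein = 1 × 109 = 109 g → 109 × 4 = 436 kcal.
Non-protein calories = 2181 − 436 = 1745 kcal.
Fat: 40% × 1745 = 698 kcal; carbohydrate: 1047 kcal.
Carbohydrate: 1047 kcal ÷ 4 kcal/g = 261.75 g.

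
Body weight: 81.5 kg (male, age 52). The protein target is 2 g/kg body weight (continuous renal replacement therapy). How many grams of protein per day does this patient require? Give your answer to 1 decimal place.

Protein = 2 g/kg × 81.5 kg = 163 g/day.

163.0 g/day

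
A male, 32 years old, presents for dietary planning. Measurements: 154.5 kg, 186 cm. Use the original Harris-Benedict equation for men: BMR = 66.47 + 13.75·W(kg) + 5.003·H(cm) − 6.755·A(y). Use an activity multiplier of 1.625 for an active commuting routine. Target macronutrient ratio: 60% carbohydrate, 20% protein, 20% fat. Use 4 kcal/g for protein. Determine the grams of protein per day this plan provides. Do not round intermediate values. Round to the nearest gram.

Harris-Benedict: BMR = 66.47 + 13.75(154.5) + 5.003(186) − 6.755(32) = 2905.243 kcal/day.
TEE = 2905.243 × 1.625 = 4721.0199 kcal/day.
Protein energy = 20% × 4721.0199 = 944.204 kcal.
Protein = 944.204 ÷ 4 kcal/g = 236.051 g.

236 g/day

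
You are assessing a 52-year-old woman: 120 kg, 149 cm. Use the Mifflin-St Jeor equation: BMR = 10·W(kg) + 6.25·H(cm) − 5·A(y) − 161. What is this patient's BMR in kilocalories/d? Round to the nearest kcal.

Mifflin-St Jeor (female): BMR = 10(120) + 6.25(149) − 5(52) − 161 = 1200 + 931.25 − 260 − 161 = 1710.25 kcal/day.

1710 kilocalories/d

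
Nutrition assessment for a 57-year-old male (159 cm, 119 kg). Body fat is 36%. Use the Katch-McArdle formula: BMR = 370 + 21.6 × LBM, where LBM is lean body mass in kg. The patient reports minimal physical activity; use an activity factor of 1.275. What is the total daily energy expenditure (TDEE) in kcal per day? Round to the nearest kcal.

LBM = 119 × (1 − 0.36) = 76.16 kg. Katch-McArdle: BMR = 370 + 21.6 × 76.16 = 2015.056 kcal/day.
TEE = BMR × activity factor = 2015.056 × 1.275 = 2569.1964 kcal/day.

2569 kcal per day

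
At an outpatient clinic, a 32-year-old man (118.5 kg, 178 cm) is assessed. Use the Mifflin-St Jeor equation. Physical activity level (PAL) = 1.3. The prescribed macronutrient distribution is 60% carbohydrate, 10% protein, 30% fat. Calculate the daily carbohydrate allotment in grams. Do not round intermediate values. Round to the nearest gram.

418 g/day

Mifflin-St Jeor (male): BMR = 10(118.5) + 6.25(178) − 5(32) + 5 = 1185 + 1112.5 − 160 + 5 = 2142.5 kcal/day.
TEE = 2142.5 × 1.3 = 2785.25 kcal/day.
Carbohydrate energy = 60% × 2785.25 = 1671.15 kcal.
Carbohydrate = 1671.15 ÷ 4 kcal/g = 417.7875 g.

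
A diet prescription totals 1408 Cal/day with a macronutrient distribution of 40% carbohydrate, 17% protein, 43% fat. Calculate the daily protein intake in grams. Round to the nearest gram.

Protein energy = 17% × 1408 = 239.36 kcal.
At 4 kcal/g: 239.36 ÷ 4 = 59.84 g.

60 g/day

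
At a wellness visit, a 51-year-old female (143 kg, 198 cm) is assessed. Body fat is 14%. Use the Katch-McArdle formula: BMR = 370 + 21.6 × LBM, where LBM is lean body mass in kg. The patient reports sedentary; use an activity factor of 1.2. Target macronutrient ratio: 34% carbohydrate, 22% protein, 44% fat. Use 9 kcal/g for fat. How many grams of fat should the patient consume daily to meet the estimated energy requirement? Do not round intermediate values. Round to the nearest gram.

LBM = 143 × (1 − 0.14) = 122.98 kg. Katch-McArdle: BMR = 370 + 21.6 × 122.98 = 3026.368 kcal/day.
TEE = 3026.368 × 1.2 = 3631.6416 kcal/day.
Fat energy = 44% × 3631.6416 = 1597.9223 kcal.
Fat = 1597.9223 ÷ 9 kcal/g = 177.5469 g.

178 g/day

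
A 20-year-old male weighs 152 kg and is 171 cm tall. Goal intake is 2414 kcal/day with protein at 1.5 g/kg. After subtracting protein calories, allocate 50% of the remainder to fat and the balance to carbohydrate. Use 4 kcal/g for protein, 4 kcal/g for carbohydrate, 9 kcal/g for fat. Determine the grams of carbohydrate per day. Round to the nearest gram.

188 g/day

Protein = 1.5 × 152 = 228 g → 228 × 4 = 912 kcal.
Non-protein calories = 2414 − 912 = 1502 kcal.
Fat: 50% × 1502 = 751 kcal; carbohydrate: 751 kcal.
Carbohydrate: 751 kcal ÷ 4 kcal/g = 187.75 g.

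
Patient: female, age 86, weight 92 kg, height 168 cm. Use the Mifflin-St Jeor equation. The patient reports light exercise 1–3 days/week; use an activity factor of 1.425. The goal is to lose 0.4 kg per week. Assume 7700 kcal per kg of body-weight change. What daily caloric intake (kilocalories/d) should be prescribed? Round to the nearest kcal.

Mifflin-St Jeor (female): BMR = 10(92) + 6.25(168) − 5(86) − 161 = 920 + 1050 − 430 − 161 = 1379 kcal/day.
TEE = 1379 × 1.425 = 1965.075 kcal/day.
Required daily deficit = 0.4 × 7700 ÷ 7 = 440 kcal/day.
Target intake = 1965.075 − 440 = 1525.075 kcal/day.

1525 kilocalories/d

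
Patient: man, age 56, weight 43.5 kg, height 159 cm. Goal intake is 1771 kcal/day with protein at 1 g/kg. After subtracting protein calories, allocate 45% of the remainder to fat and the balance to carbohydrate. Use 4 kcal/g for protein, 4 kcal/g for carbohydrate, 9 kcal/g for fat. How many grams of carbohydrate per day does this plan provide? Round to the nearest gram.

220 g/day

Protein = 1 × 43.5 = 43.5 g → 43.5 × 4 = 174 kcal.
Non-protein calories = 1771 − 174 = 1597 kcal.
Fat: 45% × 1597 = 718.65 kcal; carbohydrate: 878.35 kcal.
Carbohydrate: 878.35 kcal ÷ 4 kcal/g = 219.5875 g.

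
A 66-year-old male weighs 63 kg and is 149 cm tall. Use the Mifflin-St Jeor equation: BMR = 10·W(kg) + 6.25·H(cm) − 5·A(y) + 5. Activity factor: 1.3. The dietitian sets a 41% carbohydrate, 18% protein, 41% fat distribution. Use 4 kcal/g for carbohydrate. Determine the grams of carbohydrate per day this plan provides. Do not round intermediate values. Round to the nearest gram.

Mifflin-St Jeor (male): BMR = 10(63) + 6.25(149) − 5(66) + 5 = 630 + 931.25 − 330 + 5 = 1236.25 kcal/day.
TEE = 1236.25 × 1.3 = 1607.125 kcal/day.
Carbohydrate energy = 41% × 1607.125 = 658.9213 kcal.
Carbohydrate = 658.9213 ÷ 4 kcal/g = 164.7303 g.

165 g/day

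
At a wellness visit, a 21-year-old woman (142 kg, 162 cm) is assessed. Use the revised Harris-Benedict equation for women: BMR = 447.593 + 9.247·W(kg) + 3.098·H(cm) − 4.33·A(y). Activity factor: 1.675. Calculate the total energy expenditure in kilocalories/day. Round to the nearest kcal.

Harris-Benedict: BMR = 447.593 + 9.247(142) + 3.098(162) − 4.33(21) = 2171.613 kcal/day.
TEE = BMR × activity factor = 2171.613 × 1.675 = 3637.4518 kcal/day.

3637 kilocalories/day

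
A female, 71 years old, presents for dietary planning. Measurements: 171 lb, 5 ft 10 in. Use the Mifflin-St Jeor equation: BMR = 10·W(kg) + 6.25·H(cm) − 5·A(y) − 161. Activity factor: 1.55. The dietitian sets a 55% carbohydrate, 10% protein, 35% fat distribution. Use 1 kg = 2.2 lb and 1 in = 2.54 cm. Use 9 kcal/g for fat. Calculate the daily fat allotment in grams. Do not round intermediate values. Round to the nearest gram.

83 g/day

Convert to metric: weight = 171 ÷ 2.2 = 77.7273 kg; height = (5×12 + 10) × 2.54 = 70 × 2.54 = 177.8 cm.
Mifflin-St Jeor (female): BMR = 10(77.7273) + 6.25(177.8) − 5(71) − 161 = 777.2727 + 1111.25 − 355 − 161 = 1372.5227 kcal/day.
TEE = 1372.5227 × 1.55 = 2127.4102 kcal/day.
Fat energy = 35% × 2127.4102 = 744.5936 kcal.
Fat = 744.5936 ÷ 9 kcal/g = 82.7326 g.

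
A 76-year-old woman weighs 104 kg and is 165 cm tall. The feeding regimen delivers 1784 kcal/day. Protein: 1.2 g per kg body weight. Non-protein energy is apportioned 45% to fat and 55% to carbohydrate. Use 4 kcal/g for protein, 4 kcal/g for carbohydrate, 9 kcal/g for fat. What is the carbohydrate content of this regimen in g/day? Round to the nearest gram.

177 g/day

Protein = 1.2 × 104 = 124.8 g → 124.8 × 4 = 499.2 kcal.
Non-protein calories = 1784 − 499.2 = 1284.8 kcal.
Fat: 45% × 1284.8 = 578.16 kcal; carbohydrate: 706.64 kcal.
Carbohydrate: 706.64 kcal ÷ 4 kcal/g = 176.66 g.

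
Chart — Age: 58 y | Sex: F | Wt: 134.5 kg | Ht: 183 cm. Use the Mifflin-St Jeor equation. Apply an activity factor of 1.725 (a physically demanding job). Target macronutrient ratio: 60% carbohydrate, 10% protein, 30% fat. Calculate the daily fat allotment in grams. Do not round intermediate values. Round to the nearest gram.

Mifflin-St Jeor (female): BMR = 10(134.5) + 6.25(183) − 5(58) − 161 = 1345 + 1143.75 − 290 − 161 = 2037.75 kcal/day.
TEE = 2037.75 × 1.725 = 3515.1188 kcal/day.
Fat energy = 30% × 3515.1188 = 1054.5356 kcal.
Fat = 1054.5356 ÷ 9 kcal/g = 117.1706 g.

117 g/day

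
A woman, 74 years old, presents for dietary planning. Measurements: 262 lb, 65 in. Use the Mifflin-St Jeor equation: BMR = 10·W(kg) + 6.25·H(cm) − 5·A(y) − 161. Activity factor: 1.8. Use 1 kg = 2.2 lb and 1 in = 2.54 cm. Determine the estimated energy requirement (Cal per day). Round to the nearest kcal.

3045 Cal per day

Convert to metric: weight = 262 ÷ 2.2 = 119.0909 kg; height = 65 × 2.54 = 165.1 cm.
Mifflin-St Jeor (female): BMR = 10(119.0909) + 6.25(165.1) − 5(74) − 161 = 1190.9091 + 1031.875 − 370 − 161 = 1691.7841 kcal/day.
TEE = BMR × activity factor = 1691.7841 × 1.8 = 3045.2114 kcal/day.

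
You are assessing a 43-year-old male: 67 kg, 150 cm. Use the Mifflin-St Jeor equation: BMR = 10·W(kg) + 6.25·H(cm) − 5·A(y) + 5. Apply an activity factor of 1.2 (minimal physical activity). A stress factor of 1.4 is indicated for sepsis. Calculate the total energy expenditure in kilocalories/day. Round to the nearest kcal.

Mifflin-St Jeor (male): BMR = 10(67) + 6.25(150) − 5(43) + 5 = 670 + 937.5 − 215 + 5 = 1397.5 kcal/day.
TEE = BMR × activity factor = 1397.5 × 1.2 = 1677 kcal/day.
Apply stress factor: 1677 × 1.4 = 2347.8 kcal/day.

2348 kilocalories/day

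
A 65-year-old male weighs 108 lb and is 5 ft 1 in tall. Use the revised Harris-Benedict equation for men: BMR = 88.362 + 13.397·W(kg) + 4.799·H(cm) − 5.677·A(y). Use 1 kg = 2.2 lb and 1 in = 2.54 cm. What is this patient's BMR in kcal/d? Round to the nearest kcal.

Convert to metric: weight = 108 ÷ 2.2 = 49.0909 kg; height = (5×12 + 1) × 2.54 = 61 × 2.54 = 154.94 cm.
Harris-Benedict: BMR = 88.362 + 13.397(49.0909) + 4.799(154.94) − 5.677(65) = 1120.585 kcal/day.

1121 kcal/d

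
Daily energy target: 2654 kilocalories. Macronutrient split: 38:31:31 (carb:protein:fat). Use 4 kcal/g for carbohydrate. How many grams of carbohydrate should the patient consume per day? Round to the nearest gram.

252 g/day

Carbohydrate energy = 38% × 2654 = 1008.52 kcal.
At 4 kcal/g: 1008.52 ÷ 4 = 252.13 g.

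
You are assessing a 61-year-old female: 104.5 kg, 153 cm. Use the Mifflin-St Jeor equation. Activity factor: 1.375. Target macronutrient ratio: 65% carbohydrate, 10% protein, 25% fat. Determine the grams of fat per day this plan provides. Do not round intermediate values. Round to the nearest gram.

Mifflin-St Jeor (female): BMR = 10(104.5) + 6.25(153) − 5(61) − 161 = 1045 + 956.25 − 305 − 161 = 1535.25 kcal/day.
TEE = 1535.25 × 1.375 = 2110.9688 kcal/day.
Fat energy = 25% × 2110.9688 = 527.7422 kcal.
Fat = 527.7422 ÷ 9 kcal/g = 58.638 g.

59 g/day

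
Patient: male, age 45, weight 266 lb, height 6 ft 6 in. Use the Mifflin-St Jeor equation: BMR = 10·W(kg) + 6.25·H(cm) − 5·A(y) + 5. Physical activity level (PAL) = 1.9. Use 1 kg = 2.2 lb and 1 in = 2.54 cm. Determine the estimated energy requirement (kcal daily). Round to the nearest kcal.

4232 kcal daily

Convert to metric: weight = 266 ÷ 2.2 = 120.9091 kg; height = (6×12 + 6) × 2.54 = 78 × 2.54 = 198.12 cm.
Mifflin-St Jeor (male): BMR = 10(120.9091) + 6.25(198.12) − 5(45) + 5 = 1209.0909 + 1238.25 − 225 + 5 = 2227.3409 kcal/day.
TEE = BMR × activity factor = 2227.3409 × 1.9 = 4231.9477 kcal/day.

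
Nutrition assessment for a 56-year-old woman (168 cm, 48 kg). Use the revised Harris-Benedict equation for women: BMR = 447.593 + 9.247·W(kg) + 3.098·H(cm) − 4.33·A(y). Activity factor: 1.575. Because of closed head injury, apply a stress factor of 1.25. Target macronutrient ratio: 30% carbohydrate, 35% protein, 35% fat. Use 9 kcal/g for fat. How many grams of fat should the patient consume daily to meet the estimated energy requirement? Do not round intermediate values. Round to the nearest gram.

Harris-Benedict: BMR = 447.593 + 9.247(48) + 3.098(168) − 4.33(56) = 1169.433 kcal/day.
TEE = 1169.433 × 1.575 = 1841.857 kcal/day.
With stress factor 1.25: 1841.857 × 1.25 = 2302.3212 kcal/day.
Fat energy = 35% × 2302.3212 = 805.8124 kcal.
Fat = 805.8124 ÷ 9 kcal/g = 89.5347 g.

90 g/day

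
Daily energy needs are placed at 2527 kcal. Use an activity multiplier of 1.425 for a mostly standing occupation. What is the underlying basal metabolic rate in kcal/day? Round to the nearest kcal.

BMR = TEE ÷ activity factor = 2527 ÷ 1.425 = 1773.3333 kcal/day.

1773 kcal/day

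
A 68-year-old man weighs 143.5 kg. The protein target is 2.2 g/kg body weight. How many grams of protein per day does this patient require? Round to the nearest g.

316 g/day

Protein = 2.2 g/kg × 143.5 kg = 315.7 g/day.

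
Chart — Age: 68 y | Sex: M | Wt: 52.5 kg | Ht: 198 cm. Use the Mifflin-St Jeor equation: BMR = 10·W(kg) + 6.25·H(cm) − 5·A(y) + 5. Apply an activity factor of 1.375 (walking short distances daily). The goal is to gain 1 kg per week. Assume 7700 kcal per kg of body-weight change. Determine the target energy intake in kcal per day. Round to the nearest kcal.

3063 kcal per day

Mifflin-St Jeor (male): BMR = 10(52.5) + 6.25(198) − 5(68) + 5 = 525 + 1237.5 − 340 + 5 = 1427.5 kcal/day.
TEE = 1427.5 × 1.375 = 1962.8125 kcal/day.
Required daily surplus = 1 × 7700 ÷ 7 = 1100 kcal/day.
Target intake = 1962.8125 + 1100 = 3062.8125 kcal/day.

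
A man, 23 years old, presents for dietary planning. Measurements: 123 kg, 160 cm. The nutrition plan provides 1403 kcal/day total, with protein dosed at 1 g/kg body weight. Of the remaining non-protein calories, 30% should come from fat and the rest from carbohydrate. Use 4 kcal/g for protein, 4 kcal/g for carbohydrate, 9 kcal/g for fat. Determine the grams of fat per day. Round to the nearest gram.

Protein = 1 × 123 = 123 g → 123 × 4 = 492 kcal.
Non-protein calories = 1403 − 492 = 911 kcal.
Fat: 30% × 911 = 273.3 kcal; carbohydrate: 637.7 kcal.
Fat: 273.3 kcal ÷ 9 kcal/g = 30.3667 g.

30 g/day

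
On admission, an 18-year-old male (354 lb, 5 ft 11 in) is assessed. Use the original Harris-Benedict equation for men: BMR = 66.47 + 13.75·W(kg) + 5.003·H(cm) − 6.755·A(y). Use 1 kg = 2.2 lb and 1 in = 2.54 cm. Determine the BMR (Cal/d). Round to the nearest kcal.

Convert to metric: weight = 354 ÷ 2.2 = 160.9091 kg; height = (5×12 + 11) × 2.54 = 71 × 2.54 = 180.34 cm.
Harris-Benedict: BMR = 66.47 + 13.75(160.9091) + 5.003(180.34) − 6.755(18) = 3059.621 kcal/day.

3060 Cal/d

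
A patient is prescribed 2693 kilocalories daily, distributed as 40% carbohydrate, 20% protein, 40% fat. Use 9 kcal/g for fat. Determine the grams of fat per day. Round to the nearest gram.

Fat energy = 40% × 2693 = 1077.2 kcal.
At 9 kcal/g: 1077.2 ÷ 9 = 119.6889 g.

120 g/day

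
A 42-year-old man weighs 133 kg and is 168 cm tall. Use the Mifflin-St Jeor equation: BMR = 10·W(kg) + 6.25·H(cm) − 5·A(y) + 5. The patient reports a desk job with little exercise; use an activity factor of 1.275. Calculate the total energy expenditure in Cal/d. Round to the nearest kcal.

2773 Cal/d

Mifflin-St Jeor (male): BMR = 10(133) + 6.25(168) − 5(42) + 5 = 1330 + 1050 − 210 + 5 = 2175 kcal/day.
TEE = BMR × activity factor = 2175 × 1.275 = 2773.125 kcal/day.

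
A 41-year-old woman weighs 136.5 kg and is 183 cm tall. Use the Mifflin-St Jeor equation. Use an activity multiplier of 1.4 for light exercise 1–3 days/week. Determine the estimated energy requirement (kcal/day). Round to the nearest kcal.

Mifflin-St Jeor (female): BMR = 10(136.5) + 6.25(183) − 5(41) − 161 = 1365 + 1143.75 − 205 − 161 = 2142.75 kcal/day.
TEE = BMR × activity factor = 2142.75 × 1.4 = 2999.85 kcal/day.

3000 kcal/day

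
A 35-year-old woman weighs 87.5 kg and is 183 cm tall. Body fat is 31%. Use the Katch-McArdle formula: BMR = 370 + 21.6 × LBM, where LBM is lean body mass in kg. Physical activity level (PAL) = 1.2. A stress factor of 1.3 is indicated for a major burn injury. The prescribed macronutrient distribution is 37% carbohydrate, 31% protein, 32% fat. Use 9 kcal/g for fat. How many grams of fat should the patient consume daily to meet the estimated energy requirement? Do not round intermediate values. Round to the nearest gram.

93 g/day

LBM = 87.5 × (1 − 0.31) = 60.375 kg. Katch-McArdle: BMR = 370 + 21.6 × 60.375 = 1674.1 kcal/day.
TEE = 1674.1 × 1.2 = 2008.92 kcal/day.
With stress factor 1.3: 2008.92 × 1.3 = 2611.596 kcal/day.
Fat energy = 32% × 2611.596 = 835.7107 kcal.
Fat = 835.7107 ÷ 9 kcal/g = 92.8567 g.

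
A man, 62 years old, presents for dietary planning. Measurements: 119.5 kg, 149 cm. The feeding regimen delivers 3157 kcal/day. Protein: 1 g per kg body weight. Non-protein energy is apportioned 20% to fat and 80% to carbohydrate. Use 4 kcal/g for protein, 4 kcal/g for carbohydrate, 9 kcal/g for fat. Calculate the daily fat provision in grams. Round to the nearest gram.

60 g/day

Protein = 1 × 119.5 = 119.5 g → 119.5 × 4 = 478 kcal.
Non-protein calories = 3157 − 478 = 2679 kcal.
Fat: 20% × 2679 = 535.8 kcal; carbohydrate: 2143.2 kcal.
Fat: 535.8 kcal ÷ 9 kcal/g = 59.5333 g.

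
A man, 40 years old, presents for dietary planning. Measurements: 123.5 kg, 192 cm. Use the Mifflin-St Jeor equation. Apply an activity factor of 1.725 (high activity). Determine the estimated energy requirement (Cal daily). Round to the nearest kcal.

3864 Cal daily

Mifflin-St Jeor (male): BMR = 10(123.5) + 6.25(192) − 5(40) + 5 = 1235 + 1200 − 200 + 5 = 2240 kcal/day.
TEE = BMR × activity factor = 2240 × 1.725 = 3864 kcal/day.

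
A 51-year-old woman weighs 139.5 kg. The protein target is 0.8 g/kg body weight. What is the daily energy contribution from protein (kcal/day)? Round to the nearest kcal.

446 kcal/day

Protein = 0.8 g/kg × 139.5 kg = 111.6 g/day.
Protein energy = 111.6 g × 4 kcal/g = 446.4 kcal/day.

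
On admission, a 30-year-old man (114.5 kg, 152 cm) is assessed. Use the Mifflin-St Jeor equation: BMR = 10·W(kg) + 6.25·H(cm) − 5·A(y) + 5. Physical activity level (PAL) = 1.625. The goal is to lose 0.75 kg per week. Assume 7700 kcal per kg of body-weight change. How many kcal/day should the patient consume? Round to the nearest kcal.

Mifflin-St Jeor (male): BMR = 10(114.5) + 6.25(152) − 5(30) + 5 = 1145 + 950 − 150 + 5 = 1950 kcal/day.
TEE = 1950 × 1.625 = 3168.75 kcal/day.
Required daily deficit = 0.75 × 7700 ÷ 7 = 825 kcal/day.
Target intake = 3168.75 − 825 = 2343.75 kcal/day.

2344 kcal/day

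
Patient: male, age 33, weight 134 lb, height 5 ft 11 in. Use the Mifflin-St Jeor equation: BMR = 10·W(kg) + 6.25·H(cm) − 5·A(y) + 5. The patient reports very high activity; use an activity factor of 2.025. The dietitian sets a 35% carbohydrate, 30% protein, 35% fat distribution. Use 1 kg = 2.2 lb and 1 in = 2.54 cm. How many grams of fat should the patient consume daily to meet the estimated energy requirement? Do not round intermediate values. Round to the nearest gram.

Convert to metric: weight = 134 ÷ 2.2 = 60.9091 kg; height = (5×12 + 11) × 2.54 = 71 × 2.54 = 180.34 cm.
Mifflin-St Jeor (male): BMR = 10(60.9091) + 6.25(180.34) − 5(33) + 5 = 609.0909 + 1127.125 − 165 + 5 = 1576.2159 kcal/day.
TEE = 1576.2159 × 2.025 = 3191.8372 kcal/day.
Fat energy = 35% × 3191.8372 = 1117.143 kcal.
Fat = 1117.143 ÷ 9 kcal/g = 124.127 g.

124 g/day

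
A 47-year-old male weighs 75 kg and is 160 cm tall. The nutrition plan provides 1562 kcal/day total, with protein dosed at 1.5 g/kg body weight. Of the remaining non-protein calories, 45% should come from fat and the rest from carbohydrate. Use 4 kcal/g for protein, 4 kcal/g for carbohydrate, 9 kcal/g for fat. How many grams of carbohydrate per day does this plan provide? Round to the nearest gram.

Protein = 1.5 × 75 = 112.5 g → 112.5 × 4 = 450 kcal.
Non-protein calories = 1562 − 450 = 1112 kcal.
Fat: 45% × 1112 = 500.4 kcal; carbohydrate: 611.6 kcal.
Carbohydrate: 611.6 kcal ÷ 4 kcal/g = 152.9 g.

153 g/day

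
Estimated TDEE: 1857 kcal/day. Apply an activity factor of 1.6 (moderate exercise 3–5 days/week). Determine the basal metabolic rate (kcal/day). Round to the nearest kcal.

BMR = TEE ÷ activity factor = 1857 ÷ 1.6 = 1160.625 kcal/day.

1161 kcal/day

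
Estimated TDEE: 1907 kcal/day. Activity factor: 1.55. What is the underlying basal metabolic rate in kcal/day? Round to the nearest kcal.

1230 kcal/day

BMR = TEE ÷ activity factor = 1907 ÷ 1.55 = 1230.3226 kcal/day.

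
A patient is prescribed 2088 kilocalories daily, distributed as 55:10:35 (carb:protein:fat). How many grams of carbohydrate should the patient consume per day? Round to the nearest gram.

287 g/day

Carbohydrate energy = 55% × 2088 = 1148.4 kcal.
At 4 kcal/g: 1148.4 ÷ 4 = 287.1 g.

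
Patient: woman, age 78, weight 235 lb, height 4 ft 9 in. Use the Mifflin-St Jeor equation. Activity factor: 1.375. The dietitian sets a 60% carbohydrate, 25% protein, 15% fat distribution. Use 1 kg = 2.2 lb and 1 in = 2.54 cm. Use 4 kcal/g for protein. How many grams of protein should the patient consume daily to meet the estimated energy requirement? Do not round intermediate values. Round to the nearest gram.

Convert to metric: weight = 235 ÷ 2.2 = 106.8182 kg; height = (4×12 + 9) × 2.54 = 57 × 2.54 = 144.78 cm.
Mifflin-St Jeor (female): BMR = 10(106.8182) + 6.25(144.78) − 5(78) − 161 = 1068.1818 + 904.875 − 390 − 161 = 1422.0568 kcal/day.
TEE = 1422.0568 × 1.375 = 1955.3281 kcal/day.
Protein energy = 25% × 1955.3281 = 488.832 kcal.
Protein = 488.832 ÷ 4 kcal/g = 122.208 g.

122 g/day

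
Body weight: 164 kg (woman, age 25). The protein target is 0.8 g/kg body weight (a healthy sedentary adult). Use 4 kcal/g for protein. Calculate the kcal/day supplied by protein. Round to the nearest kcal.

Protein = 0.8 g/kg × 164 kg = 131.2 g/day.
Protein energy = 131.2 g × 4 kcal/g = 524.8 kcal/day.

525 kcal/day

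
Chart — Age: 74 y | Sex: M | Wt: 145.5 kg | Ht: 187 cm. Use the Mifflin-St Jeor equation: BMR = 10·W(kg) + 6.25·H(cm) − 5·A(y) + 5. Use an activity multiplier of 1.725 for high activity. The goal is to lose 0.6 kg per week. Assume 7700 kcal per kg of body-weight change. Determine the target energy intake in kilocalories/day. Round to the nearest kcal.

Mifflin-St Jeor (male): BMR = 10(145.5) + 6.25(187) − 5(74) + 5 = 1455 + 1168.75 − 370 + 5 = 2258.75 kcal/day.
TEE = 2258.75 × 1.725 = 3896.3438 kcal/day.
Required daily deficit = 0.6 × 7700 ÷ 7 = 660 kcal/day.
Target intake = 3896.3438 − 660 = 3236.3438 kcal/day.

3236 kilocalories/day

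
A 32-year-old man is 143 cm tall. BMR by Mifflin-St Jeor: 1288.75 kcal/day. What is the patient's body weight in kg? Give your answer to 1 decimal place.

1288.75 = 10·W + 6.25(143) − 5(32) + 5
10·W = 1288.75 − 738.75 = 550, so W = 55 kg.

55.0 kg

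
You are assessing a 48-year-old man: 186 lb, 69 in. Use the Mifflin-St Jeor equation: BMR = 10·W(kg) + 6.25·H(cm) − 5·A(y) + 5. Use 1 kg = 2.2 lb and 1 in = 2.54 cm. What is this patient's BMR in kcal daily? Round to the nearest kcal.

1706 kcal daily

Convert to metric: weight = 186 ÷ 2.2 = 84.5455 kg; height = 69 × 2.54 = 175.26 cm.
Mifflin-St Jeor (male): BMR = 10(84.5455) + 6.25(175.26) − 5(48) + 5 = 845.4545 + 1095.375 − 240 + 5 = 1705.8295 kcal/day.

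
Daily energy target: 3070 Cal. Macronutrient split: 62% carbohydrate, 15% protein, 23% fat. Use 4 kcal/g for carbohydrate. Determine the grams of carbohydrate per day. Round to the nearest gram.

Carbohydrate energy = 62% × 3070 = 1903.4 kcal.
At 4 kcal/g: 1903.4 ÷ 4 = 475.85 g.

476 g/day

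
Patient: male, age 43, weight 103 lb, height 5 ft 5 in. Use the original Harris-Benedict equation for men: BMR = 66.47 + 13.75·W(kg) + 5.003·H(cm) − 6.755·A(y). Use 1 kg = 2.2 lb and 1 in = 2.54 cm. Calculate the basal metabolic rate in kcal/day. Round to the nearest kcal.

Convert to metric: weight = 103 ÷ 2.2 = 46.8182 kg; height = (5×12 + 5) × 2.54 = 65 × 2.54 = 165.1 cm.
Harris-Benedict: BMR = 66.47 + 13.75(46.8182) + 5.003(165.1) − 6.755(43) = 1245.7503 kcal/day.

1246 kcal/day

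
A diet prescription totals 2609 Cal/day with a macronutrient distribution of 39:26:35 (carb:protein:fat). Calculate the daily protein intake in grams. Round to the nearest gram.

Protein energy = 26% × 2609 = 678.34 kcal.
At 4 kcal/g: 678.34 ÷ 4 = 169.585 g.

170 g/day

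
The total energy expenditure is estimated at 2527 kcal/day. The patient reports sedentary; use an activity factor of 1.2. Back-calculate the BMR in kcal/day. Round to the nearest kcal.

BMR = TEE ÷ activity factor = 2527 ÷ 1.2 = 2105.8333 kcal/day.

2106 kcal/day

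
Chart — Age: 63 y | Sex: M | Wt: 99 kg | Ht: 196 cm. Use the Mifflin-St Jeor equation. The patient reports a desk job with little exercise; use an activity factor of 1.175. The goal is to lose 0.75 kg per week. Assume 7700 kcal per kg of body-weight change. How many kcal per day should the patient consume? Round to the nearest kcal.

Mifflin-St Jeor (male): BMR = 10(99) + 6.25(196) − 5(63) + 5 = 990 + 1225 − 315 + 5 = 1905 kcal/day.
TEE = 1905 × 1.175 = 2238.375 kcal/day.
Required daily deficit = 0.75 × 7700 ÷ 7 = 825 kcal/day.
Target intake = 2238.375 − 825 = 1413.375 kcal/day.

1413 kcal per day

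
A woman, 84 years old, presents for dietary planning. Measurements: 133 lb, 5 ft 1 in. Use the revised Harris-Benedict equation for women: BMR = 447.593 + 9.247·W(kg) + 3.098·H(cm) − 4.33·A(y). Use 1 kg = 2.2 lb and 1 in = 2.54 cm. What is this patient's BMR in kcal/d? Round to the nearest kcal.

1123 kcal/d

Convert to metric: weight = 133 ÷ 2.2 = 60.4545 kg; height = (5×12 + 1) × 2.54 = 61 × 2.54 = 154.94 cm.
Harris-Benedict: BMR = 447.593 + 9.247(60.4545) + 3.098(154.94) − 4.33(84) = 1122.9003 kcal/day.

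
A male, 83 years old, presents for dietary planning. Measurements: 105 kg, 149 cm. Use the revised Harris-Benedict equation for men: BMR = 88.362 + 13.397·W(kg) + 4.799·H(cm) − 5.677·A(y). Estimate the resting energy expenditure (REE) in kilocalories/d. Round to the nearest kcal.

1739 kilocalories/d

Harris-Benedict: BMR = 88.362 + 13.397(105) + 4.799(149) − 5.677(83) = 1738.907 kcal/day.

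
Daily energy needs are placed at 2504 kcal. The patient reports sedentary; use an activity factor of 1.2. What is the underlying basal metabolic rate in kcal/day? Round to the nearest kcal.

2087 kcal/day

BMR = TEE ÷ activity factor = 2504 ÷ 1.2 = 2086.6667 kcal/day.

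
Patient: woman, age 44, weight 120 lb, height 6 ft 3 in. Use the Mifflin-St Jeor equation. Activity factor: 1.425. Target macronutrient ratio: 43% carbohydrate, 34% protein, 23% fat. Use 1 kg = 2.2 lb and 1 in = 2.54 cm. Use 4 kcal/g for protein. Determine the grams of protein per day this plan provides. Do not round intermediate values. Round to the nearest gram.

Convert to metric: weight = 120 ÷ 2.2 = 54.5455 kg; height = (6×12 + 3) × 2.54 = 75 × 2.54 = 190.5 cm.
Mifflin-St Jeor (female): BMR = 10(54.5455) + 6.25(190.5) − 5(44) − 161 = 545.4545 + 1190.625 − 220 − 161 = 1355.0795 kcal/day.
TEE = 1355.0795 × 1.425 = 1930.9884 kcal/day.
Protein energy = 34% × 1930.9884 = 656.536 kcal.
Protein = 656.536 ÷ 4 kcal/g = 164.134 g.

164 g/day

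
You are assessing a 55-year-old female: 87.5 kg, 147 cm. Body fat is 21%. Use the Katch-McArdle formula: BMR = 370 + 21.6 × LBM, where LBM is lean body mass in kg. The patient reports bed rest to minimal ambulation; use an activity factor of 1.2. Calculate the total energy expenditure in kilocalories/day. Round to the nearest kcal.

2236 kilocalories/day

LBM = 87.5 × (1 − 0.21) = 69.125 kg. Katch-McArdle: BMR = 370 + 21.6 × 69.125 = 1863.1 kcal/day.
TEE = BMR × activity factor = 1863.1 × 1.2 = 2235.72 kcal/day.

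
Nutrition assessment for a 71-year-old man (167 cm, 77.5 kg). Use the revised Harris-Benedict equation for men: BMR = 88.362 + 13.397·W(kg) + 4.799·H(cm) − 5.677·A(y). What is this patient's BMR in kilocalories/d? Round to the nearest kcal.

Harris-Benedict: BMR = 88.362 + 13.397(77.5) + 4.799(167) − 5.677(71) = 1524.9955 kcal/day.

1525 kilocalories/d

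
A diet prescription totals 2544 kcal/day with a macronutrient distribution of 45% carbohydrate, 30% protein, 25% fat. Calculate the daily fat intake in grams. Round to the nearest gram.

Fat energy = 25% × 2544 = 636 kcal.
At 9 kcal/g: 636 ÷ 9 = 70.6667 g.

71 g/day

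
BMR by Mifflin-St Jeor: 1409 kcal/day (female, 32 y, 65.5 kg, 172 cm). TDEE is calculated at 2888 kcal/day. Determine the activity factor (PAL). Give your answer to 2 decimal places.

2.05

Activity factor = TEE ÷ BMR = 2888 ÷ 1409 = 2.05.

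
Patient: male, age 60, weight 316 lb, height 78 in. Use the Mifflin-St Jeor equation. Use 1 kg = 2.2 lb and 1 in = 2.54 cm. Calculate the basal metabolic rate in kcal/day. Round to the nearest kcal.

2380 kcal/day

Convert to metric: weight = 316 ÷ 2.2 = 143.6364 kg; height = 78 × 2.54 = 198.12 cm.
Mifflin-St Jeor (male): BMR = 10(143.6364) + 6.25(198.12) − 5(60) + 5 = 1436.3636 + 1238.25 − 300 + 5 = 2379.6136 kcal/day.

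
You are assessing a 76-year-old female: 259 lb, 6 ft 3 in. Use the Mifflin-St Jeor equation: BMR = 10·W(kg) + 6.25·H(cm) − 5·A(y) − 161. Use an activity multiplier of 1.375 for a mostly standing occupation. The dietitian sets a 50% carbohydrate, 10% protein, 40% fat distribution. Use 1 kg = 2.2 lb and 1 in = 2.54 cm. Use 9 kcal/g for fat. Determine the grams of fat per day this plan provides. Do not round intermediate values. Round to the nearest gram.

112 g/day

Convert to metric: weight = 259 ÷ 2.2 = 117.7273 kg; height = (6×12 + 3) × 2.54 = 75 × 2.54 = 190.5 cm.
Mifflin-St Jeor (female): BMR = 10(117.7273) + 6.25(190.5) − 5(76) − 161 = 1177.2727 + 1190.625 − 380 − 161 = 1826.8977 kcal/day.
TEE = 1826.8977 × 1.375 = 2511.9844 kcal/day.
Fat energy = 40% × 2511.9844 = 1004.7938 kcal.
Fat = 1004.7938 ÷ 9 kcal/g = 111.6438 g.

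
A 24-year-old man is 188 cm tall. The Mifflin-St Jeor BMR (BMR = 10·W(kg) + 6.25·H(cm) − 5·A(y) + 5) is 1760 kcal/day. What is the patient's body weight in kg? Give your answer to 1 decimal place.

1760 = 10·W + 6.25(188) − 5(24) + 5
10·W = 1760 − 1060 = 700, so W = 70 kg.

70.0 kg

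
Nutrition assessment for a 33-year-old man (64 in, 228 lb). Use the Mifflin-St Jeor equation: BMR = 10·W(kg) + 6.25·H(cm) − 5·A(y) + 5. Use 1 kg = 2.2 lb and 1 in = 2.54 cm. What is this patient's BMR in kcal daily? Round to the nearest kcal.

1892 kcal daily

Convert to metric: weight = 228 ÷ 2.2 = 103.6364 kg; height = 64 × 2.54 = 162.56 cm.
Mifflin-St Jeor (male): BMR = 10(103.6364) + 6.25(162.56) − 5(33) + 5 = 1036.3636 + 1016 − 165 + 5 = 1892.3636 kcal/day.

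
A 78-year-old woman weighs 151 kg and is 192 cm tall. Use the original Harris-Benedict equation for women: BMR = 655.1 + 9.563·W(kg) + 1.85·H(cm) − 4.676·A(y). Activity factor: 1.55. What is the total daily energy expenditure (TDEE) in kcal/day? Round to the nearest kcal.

3239 kcal/day

Harris-Benedict: BMR = 655.1 + 9.563(151) + 1.85(192) − 4.676(78) = 2089.585 kcal/day.
TEE = BMR × activity factor = 2089.585 × 1.55 = 3238.8568 kcal/day.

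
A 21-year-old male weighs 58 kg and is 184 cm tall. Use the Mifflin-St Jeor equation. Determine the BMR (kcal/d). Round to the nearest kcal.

1630 kcal/d

Mifflin-St Jeor (male): BMR = 10(58) + 6.25(184) − 5(21) + 5 = 580 + 1150 − 105 + 5 = 1630 kcal/day.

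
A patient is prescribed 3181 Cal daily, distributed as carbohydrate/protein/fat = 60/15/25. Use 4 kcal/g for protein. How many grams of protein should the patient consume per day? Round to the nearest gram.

119 g/day

Protein energy = 15% × 3181 = 477.15 kcal.
At 4 kcal/g: 477.15 ÷ 4 = 119.2875 g.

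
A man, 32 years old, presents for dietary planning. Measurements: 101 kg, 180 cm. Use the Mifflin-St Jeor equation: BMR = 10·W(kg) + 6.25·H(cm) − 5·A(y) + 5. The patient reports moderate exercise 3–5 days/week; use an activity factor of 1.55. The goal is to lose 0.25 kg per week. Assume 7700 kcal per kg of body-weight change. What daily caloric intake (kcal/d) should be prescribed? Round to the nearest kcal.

Mifflin-St Jeor (male): BMR = 10(101) + 6.25(180) − 5(32) + 5 = 1010 + 1125 − 160 + 5 = 1980 kcal/day.
TEE = 1980 × 1.55 = 3069 kcal/day.
Required daily deficit = 0.25 × 7700 ÷ 7 = 275 kcal/day.
Target intake = 3069 − 275 = 2794 kcal/day.

2794 kcal/d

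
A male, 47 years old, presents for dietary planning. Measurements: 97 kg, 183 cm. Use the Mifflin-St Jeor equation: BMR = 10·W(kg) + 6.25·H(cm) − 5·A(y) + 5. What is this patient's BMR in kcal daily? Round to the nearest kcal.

1884 kcal daily

Mifflin-St Jeor (male): BMR = 10(97) + 6.25(183) − 5(47) + 5 = 970 + 1143.75 − 235 + 5 = 1883.75 kcal/day.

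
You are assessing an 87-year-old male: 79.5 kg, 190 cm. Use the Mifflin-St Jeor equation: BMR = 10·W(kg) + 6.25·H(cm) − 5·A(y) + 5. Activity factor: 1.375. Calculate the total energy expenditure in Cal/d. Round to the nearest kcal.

Mifflin-St Jeor (male): BMR = 10(79.5) + 6.25(190) − 5(87) + 5 = 795 + 1187.5 − 435 + 5 = 1552.5 kcal/day.
TEE = BMR × activity factor = 1552.5 × 1.375 = 2134.6875 kcal/day.

2135 Cal/d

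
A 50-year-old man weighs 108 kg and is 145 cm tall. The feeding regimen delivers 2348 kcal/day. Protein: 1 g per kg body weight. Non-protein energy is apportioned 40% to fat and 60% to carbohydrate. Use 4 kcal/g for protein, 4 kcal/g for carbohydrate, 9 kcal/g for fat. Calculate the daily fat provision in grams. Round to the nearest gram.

Protein = 1 × 108 = 108 g → 108 × 4 = 432 kcal.
Non-protein calories = 2348 − 432 = 1916 kcal.
Fat: 40% × 1916 = 766.4 kcal; carbohydrate: 1149.6 kcal.
Fat: 766.4 kcal ÷ 9 kcal/g = 85.1556 g.

85 g/day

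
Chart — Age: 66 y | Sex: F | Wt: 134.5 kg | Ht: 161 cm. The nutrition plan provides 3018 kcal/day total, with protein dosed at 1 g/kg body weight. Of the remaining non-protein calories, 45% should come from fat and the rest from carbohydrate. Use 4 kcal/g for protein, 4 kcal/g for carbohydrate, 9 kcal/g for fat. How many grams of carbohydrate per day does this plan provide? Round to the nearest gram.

Protein = 1 × 134.5 = 134.5 g → 134.5 × 4 = 538 kcal.
Non-protein calories = 3018 − 538 = 2480 kcal.
Fat: 45% × 2480 = 1116 kcal; carbohydrate: 1364 kcal.
Carbohydrate: 1364 kcal ÷ 4 kcal/g = 341 g.

341 g/day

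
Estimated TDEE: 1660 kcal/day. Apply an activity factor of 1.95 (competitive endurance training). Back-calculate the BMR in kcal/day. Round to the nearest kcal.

BMR = TEE ÷ activity factor = 1660 ÷ 1.95 = 851.2821 kcal/day.

851 kcal/day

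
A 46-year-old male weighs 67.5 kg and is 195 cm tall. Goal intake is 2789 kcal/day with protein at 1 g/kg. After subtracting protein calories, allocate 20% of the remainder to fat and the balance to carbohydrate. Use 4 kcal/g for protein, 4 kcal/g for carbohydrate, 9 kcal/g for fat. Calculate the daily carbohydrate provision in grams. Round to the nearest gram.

504 g/day

Protein = 1 × 67.5 = 67.5 g → 67.5 × 4 = 270 kcal.
Non-protein calories = 2789 − 270 = 2519 kcal.
Fat: 20% × 2519 = 503.8 kcal; carbohydrate: 2015.2 kcal.
Carbohydrate: 2015.2 kcal ÷ 4 kcal/g = 503.8 g.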